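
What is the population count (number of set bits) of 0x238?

4

0x238 = 1000111000
Count the 1s: 1 + 1 + 1 + 1 = 4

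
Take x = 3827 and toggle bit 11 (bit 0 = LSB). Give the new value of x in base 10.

x = 111011110011
bit 11 is currently 1; toggle it via x ^ (1 << 11) = x ^ 2048
→ 011011110011 = 1779

1779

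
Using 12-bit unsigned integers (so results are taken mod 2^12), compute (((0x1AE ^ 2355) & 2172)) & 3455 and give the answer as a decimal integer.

0x1AE = 000110101110
2355 = 100100110011
→ ^ → 100010011101 = 2205
2172 = 100001111100
→ & → 100000011100 = 2076
3455 = 110101111111
→ & → 100000011100 = 2076

2076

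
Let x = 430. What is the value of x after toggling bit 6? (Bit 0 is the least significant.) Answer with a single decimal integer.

x = 0110101110
bit 6 is currently 0; toggle it via x ^ (1 << 6) = x ^ 64
→ 0111101110 = 494

494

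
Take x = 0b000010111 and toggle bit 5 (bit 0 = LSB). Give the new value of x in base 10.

x = 000010111
bit 5 is currently 0; toggle it via x ^ (1 << 5) = x ^ 32
→ 000110111 = 55

55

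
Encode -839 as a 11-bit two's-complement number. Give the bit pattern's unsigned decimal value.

839 in 11 bits: 01101000111
Invert: 10010111000
Add 1:  10010111001 = 1209
(Check: 2^11 - 839 = 2048 - 839 = 1209.)

1209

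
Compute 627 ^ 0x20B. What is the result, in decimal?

120

627 = 1001110011
0x20B = 1000001011
XOR → 0001111000 = 120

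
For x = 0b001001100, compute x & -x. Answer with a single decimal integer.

x = 1001100 = 76
-x (two's complement) = …0110100
AND   = 0000100 = 4
(x & -x isolates the lowest set bit of x.)

4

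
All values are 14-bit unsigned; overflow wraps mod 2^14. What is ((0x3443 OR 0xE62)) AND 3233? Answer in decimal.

3105

0x3443 = 11010001000011
0xE62 = 00111001100010
→ OR → 11111001100011 = 15971
3233 = 00110010100001
→ AND → 00110000100001 = 3105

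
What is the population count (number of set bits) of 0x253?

5

0x253 = 1001010011
Count the 1s: 1 + 1 + 1 + 1 + 1 = 5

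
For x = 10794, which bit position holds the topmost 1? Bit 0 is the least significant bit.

10794 = 10101000101010
The topmost 1 is at position 13 (since 2^13 = 8192 ≤ 10794 < 16384).

13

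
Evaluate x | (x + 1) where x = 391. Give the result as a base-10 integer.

x = 110000111 = 391
x + 1 = 110001000
OR    = 110001111 = 399
(x | (x + 1) sets the lowest cleared bit.)

399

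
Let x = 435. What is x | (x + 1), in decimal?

x = 110110011 = 435
x + 1 = 110110100
OR    = 110110111 = 439
(x | (x + 1) sets the lowest cleared bit.)

439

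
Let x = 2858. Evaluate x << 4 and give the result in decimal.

2858 = 0000101100101010
shift left by 4 → 1011001010100000 = 45728
(equivalently, 2858 × 2^4 = 2858 × 16)

45728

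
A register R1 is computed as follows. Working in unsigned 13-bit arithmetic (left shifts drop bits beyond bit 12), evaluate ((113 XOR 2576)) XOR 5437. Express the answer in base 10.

8028

113 = 0000001110001
2576 = 0101000010000
→ XOR → 0101001100001 = 2657
5437 = 1010100111101
→ XOR → 1111101011100 = 8028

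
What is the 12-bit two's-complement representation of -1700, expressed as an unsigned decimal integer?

2396

1700 in 12 bits: 011010100100
Invert: 100101011011
Add 1:  100101011100 = 2396
(Check: 2^12 - 1700 = 4096 - 1700 = 2396.)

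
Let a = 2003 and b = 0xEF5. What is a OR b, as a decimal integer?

4087

2003 = 011111010011
0xEF5 = 111011110101
 OR → 111111110111 = 4087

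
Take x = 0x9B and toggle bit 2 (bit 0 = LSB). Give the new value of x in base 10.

159

x = 00010011011
bit 2 is currently 0; toggle it via x ^ (1 << 2) = x ^ 4
→ 00010011111 = 159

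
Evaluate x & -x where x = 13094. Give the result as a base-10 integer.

x = 11001100100110 = 13094
-x (two's complement) = …00110011011010
AND   = 00000000000010 = 2
(x & -x isolates the lowest set bit of x.)

2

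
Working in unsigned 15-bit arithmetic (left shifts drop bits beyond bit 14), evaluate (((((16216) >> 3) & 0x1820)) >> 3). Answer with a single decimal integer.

4

16216 = 011111101011000
→ >> 3 → 000011111101011 = 2027
0x1820 = 001100000100000
→ & → 000000000100000 = 32
→ >> 3 → 000000000000100 = 4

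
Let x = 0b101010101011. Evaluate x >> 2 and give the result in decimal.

x = 101010101011
shift right by 2 → 001010101010 = 682
(equivalently, floor(2731 / 4))

682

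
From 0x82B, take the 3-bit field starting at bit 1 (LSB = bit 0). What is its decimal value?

5

v = 100000101011
Shift right by 1: 10000010101
Mask low 3 bits: 101 = 5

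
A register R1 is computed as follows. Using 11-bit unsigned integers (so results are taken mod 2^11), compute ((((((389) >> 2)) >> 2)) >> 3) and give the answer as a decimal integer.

389 = 00110000101
→ >> 2 → 00001100001 = 97
→ >> 2 → 00000011000 = 24
→ >> 3 → 00000000011 = 3

3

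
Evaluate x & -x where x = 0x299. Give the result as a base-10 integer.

1

x = 1010011001 = 665
-x (two's complement) = …0101100111
AND   = 0000000001 = 1
(x & -x isolates the lowest set bit of x.)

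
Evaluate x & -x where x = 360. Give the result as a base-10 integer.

8

x = 101101000 = 360
-x (two's complement) = …010011000
AND   = 000001000 = 8
(x & -x isolates the lowest set bit of x.)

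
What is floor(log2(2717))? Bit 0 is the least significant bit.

11

2717 = 101010011101
The topmost 1 is at position 11 (since 2^11 = 2048 ≤ 2717 < 4096).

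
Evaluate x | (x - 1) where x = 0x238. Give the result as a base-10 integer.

x = 1000111000 = 568
x - 1 = 1000110111
OR    = 1000111111 = 575
(x | (x - 1) sets all bits below the lowest set bit.)

575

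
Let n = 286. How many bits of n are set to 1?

5

286 = 100011110
Count the 1s: 1 + 1 + 1 + 1 + 1 = 5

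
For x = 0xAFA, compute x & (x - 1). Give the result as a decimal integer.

x = 101011111010 = 2810
x - 1 = 101011111001
AND   = 101011111000 = 2808
(x & (x - 1) clears the lowest set bit of x.)

2808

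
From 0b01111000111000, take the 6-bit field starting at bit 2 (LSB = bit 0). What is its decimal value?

v = 01111000111000
Shift right by 2: 011110001110
Mask low 6 bits: 001110 = 14

14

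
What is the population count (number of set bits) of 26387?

8

26387 = 110011100010011
Count the 1s: 1 + 1 + 1 + 1 + 1 + 1 + 1 + 1 = 8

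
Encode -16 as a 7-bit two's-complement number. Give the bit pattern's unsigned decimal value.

16 in 7 bits: 0010000
Invert: 1101111
Add 1:  1110000 = 112
(Check: 2^7 - 16 = 128 - 16 = 112.)

112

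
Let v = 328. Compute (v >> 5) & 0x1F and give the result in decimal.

10

v = 0101001000
Shift right by 5: 01010
Mask low 5 bits: 01010 = 10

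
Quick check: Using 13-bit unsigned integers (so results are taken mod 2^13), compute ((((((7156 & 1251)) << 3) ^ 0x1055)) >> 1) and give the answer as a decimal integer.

2986

7156 = 1101111110100
1251 = 0010011100011
→ & → 0000011100000 = 224
→ << 3 (mod 2^13) → 0011100000000 = 1792
0x1055 = 1000001010101
→ ^ → 1011101010101 = 5973
→ >> 1 → 0101110101010 = 2986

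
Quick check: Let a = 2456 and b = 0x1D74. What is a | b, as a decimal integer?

2456 = 0100110011000
0x1D74 = 1110101110100
 OR → 1110111111100 = 7676

7676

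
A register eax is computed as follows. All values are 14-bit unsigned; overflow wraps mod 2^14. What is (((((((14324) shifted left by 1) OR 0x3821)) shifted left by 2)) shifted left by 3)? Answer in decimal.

15648

14324 = 11011111110100
→ shifted left by 1 (mod 2^14) → 10111111101000 = 12264
0x3821 = 11100000100001
→ OR → 11111111101001 = 16361
→ shifted left by 2 (mod 2^14) → 11111110100100 = 16292
→ shifted left by 3 (mod 2^14) → 11110100100000 = 15648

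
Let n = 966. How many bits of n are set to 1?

6

966 = 1111000110
Count the 1s: 1 + 1 + 1 + 1 + 1 + 1 = 6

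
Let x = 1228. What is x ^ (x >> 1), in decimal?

x = 10011001100 = 1228
x>>1 = 01001100110
XOR  = 11010101010 = 1706
(x ^ (x >> 1) gives the standard binary-reflected Gray code of x.)

1706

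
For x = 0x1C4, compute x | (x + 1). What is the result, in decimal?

453

x = 111000100 = 452
x + 1 = 111000101
OR    = 111000101 = 453
(x | (x + 1) sets the lowest cleared bit.)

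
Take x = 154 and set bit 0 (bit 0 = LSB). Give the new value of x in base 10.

155

x = 0000000010011010
bit 0 is currently 0; set it via x | (1 << 0) = x | 1
→ 0000000010011011 = 155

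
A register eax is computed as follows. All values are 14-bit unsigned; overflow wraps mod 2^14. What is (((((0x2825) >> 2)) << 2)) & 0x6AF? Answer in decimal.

0x2825 = 10100000100101
→ >> 2 → 00101000001001 = 2569
→ << 2 (mod 2^14) → 10100000100100 = 10276
0x6AF = 00011010101111
→ & → 00000000100100 = 36

36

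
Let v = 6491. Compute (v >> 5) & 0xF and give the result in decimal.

10

v = 1100101011011
Shift right by 5: 11001010
Mask low 4 bits: 1010 = 10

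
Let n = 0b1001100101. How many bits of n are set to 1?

5

n = 1001100101
Count the 1s: 1 + 1 + 1 + 1 + 1 = 5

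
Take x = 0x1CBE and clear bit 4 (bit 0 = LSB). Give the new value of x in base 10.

x = 01110010111110
bit 4 is currently 1; clear it via x & ~(1 << 4) = x & ~16
→ 01110010101110 = 7342

7342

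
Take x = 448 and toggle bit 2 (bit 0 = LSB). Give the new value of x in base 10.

x = 111000000
bit 2 is currently 0; toggle it via x ^ (1 << 2) = x ^ 4
→ 111000100 = 452

452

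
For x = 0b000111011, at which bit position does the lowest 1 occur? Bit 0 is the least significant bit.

0

0b000111011 = 111011
Trailing zeros: 0, so the lowest set bit is bit 0 (value 1).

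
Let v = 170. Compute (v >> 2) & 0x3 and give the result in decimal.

v = 10101010
Shift right by 2: 101010
Mask low 2 bits: 10 = 2

2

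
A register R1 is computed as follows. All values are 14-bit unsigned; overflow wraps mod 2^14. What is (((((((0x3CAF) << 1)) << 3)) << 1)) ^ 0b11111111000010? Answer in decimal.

10786

0x3CAF = 11110010101111
→ << 1 (mod 2^14) → 11100101011110 = 14686
→ << 3 (mod 2^14) → 00101011110000 = 2800
→ << 1 (mod 2^14) → 01010111100000 = 5600
0b11111111000010 = 11111111000010
→ ^ → 10101000100010 = 10786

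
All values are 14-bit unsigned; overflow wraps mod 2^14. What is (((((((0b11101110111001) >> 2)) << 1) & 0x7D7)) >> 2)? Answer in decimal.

373

0b11101110111001 = 11101110111001
→ >> 2 → 00111011101110 = 3822
→ << 1 (mod 2^14) → 01110111011100 = 7644
0x7D7 = 00011111010111
→ & → 00010111010100 = 1492
→ >> 2 → 00000101110101 = 373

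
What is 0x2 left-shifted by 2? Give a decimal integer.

0x2 = 0010
shift left by 2 → 1000 = 8
(equivalently, 2 × 2^2 = 2 × 4)

8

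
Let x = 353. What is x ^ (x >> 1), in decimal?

x = 101100001 = 353
x>>1 = 010110000
XOR  = 111010001 = 465
(x ^ (x >> 1) gives the standard binary-reflected Gray code of x.)

465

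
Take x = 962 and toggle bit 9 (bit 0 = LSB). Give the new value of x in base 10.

450

x = 001111000010
bit 9 is currently 1; toggle it via x ^ (1 << 9) = x ^ 512
→ 000111000010 = 450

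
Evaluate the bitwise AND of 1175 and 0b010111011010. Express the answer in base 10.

1170

1175 = 10010010111
b = 10111011010
AND → 10010010010 = 1170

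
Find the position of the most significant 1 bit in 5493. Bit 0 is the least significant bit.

12

5493 = 1010101110101
The topmost 1 is at position 12 (since 2^12 = 4096 ≤ 5493 < 8192).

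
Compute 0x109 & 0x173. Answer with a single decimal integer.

257

0x109 = 100001001
0x173 = 101110011
AND → 100000001 = 257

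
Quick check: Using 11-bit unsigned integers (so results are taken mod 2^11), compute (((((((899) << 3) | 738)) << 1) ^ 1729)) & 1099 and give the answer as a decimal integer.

899 = 01110000011
→ << 3 (mod 2^11) → 10000011000 = 1048
738 = 01011100010
→ | → 11011111010 = 1786
→ << 1 (mod 2^11) → 10111110100 = 1524
1729 = 11011000001
→ ^ → 01100110101 = 821
1099 = 10001001011
→ & → 00000000001 = 1

1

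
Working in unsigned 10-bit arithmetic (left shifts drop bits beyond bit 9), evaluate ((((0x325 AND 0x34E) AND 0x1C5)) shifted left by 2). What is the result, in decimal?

0x325 = 1100100101
0x34E = 1101001110
→ AND → 1100000100 = 772
0x1C5 = 0111000101
→ AND → 0100000100 = 260
→ shifted left by 2 (mod 2^10) → 0000010000 = 16

16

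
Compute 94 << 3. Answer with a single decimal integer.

752

94 = 0001011110
shift left by 3 → 1011110000 = 752
(equivalently, 94 × 2^3 = 94 × 8)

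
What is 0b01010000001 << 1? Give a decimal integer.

1282

x = 01010000001
shift left by 1 → 10100000010 = 1282
(equivalently, 641 × 2^1 = 641 × 2)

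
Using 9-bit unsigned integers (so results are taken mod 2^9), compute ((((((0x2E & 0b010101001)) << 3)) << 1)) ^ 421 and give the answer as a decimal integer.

293

0x2E = 000101110
0b010101001 = 010101001
→ & → 000101000 = 40
→ << 3 (mod 2^9) → 101000000 = 320
→ << 1 (mod 2^9) → 010000000 = 128
421 = 110100101
→ ^ → 100100101 = 293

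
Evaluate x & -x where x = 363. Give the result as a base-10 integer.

x = 101101011 = 363
-x (two's complement) = …010010101
AND   = 000000001 = 1
(x & -x isolates the lowest set bit of x.)

1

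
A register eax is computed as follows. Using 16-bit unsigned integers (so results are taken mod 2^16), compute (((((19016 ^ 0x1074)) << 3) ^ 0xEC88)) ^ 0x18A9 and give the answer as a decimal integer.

9665

19016 = 0100101001001000
0x1074 = 0001000001110100
→ ^ → 0101101000111100 = 23100
→ << 3 (mod 2^16) → 1101000111100000 = 53728
0xEC88 = 1110110010001000
→ ^ → 0011110101101000 = 15720
0x18A9 = 0001100010101001
→ ^ → 0010010111000001 = 9665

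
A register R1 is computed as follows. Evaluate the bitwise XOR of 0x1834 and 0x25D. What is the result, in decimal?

6761

0x1834 = 1100000110100
0x25D = 0001001011101
XOR → 1101001101001 = 6761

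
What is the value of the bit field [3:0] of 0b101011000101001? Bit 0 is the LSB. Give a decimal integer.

9

v = 101011000101001
Shift right by 0: 101011000101001
Mask low 4 bits: 1001 = 9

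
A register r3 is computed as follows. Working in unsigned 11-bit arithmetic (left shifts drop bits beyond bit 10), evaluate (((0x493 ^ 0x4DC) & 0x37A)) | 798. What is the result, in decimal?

862

0x493 = 10010010011
0x4DC = 10011011100
→ ^ → 00001001111 = 79
0x37A = 01101111010
→ & → 00001001010 = 74
798 = 01100011110
→ | → 01101011110 = 862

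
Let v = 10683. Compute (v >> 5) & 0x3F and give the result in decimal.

13

v = 0010100110111011
Shift right by 5: 00101001101
Mask low 6 bits: 001101 = 13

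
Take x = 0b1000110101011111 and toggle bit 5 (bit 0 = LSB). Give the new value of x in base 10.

36223

x = 1000110101011111
bit 5 is currently 0; toggle it via x ^ (1 << 5) = x ^ 32
→ 1000110101111111 = 36223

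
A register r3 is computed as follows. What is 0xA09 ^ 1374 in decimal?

0xA09 = 101000001001
1374 = 010101011110
XOR → 111101010111 = 3927

3927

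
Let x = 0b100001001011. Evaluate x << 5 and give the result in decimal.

x = 00000100001001011
shift left by 5 → 10000100101100000 = 67936
(equivalently, 2123 × 2^5 = 2123 × 32)

67936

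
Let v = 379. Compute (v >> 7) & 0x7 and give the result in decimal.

v = 0101111011
Shift right by 7: 010
Mask low 3 bits: 010 = 2

2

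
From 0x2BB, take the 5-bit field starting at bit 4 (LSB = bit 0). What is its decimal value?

11

v = 1010111011
Shift right by 4: 101011
Mask low 5 bits: 01011 = 11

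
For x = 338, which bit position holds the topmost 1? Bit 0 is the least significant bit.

8

338 = 101010010
The topmost 1 is at position 8 (since 2^8 = 256 ≤ 338 < 512).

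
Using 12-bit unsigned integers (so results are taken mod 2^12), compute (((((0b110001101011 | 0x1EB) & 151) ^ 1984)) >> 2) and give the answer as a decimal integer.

464

0b110001101011 = 110001101011
0x1EB = 000111101011
→ | → 110111101011 = 3563
151 = 000010010111
→ & → 000010000011 = 131
1984 = 011111000000
→ ^ → 011101000011 = 1859
→ >> 2 → 000111010000 = 464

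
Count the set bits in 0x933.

6

0x933 = 100100110011
Count the 1s: 1 + 1 + 1 + 1 + 1 + 1 = 6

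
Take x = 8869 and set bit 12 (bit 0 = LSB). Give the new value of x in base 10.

x = 010001010100101
bit 12 is currently 0; set it via x | (1 << 12) = x | 4096
→ 011001010100101 = 12965

12965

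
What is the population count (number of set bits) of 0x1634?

6

0x1634 = 1011000110100
Count the 1s: 1 + 1 + 1 + 1 + 1 + 1 = 6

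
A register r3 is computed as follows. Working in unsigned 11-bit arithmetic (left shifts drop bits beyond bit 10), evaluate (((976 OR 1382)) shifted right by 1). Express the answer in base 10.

976 = 01111010000
1382 = 10101100110
→ OR → 11111110110 = 2038
→ shifted right by 1 → 01111111011 = 1019

1019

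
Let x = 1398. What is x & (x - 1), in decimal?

x = 10101110110 = 1398
x - 1 = 10101110101
AND   = 10101110100 = 1396
(x & (x - 1) clears the lowest set bit of x.)

1396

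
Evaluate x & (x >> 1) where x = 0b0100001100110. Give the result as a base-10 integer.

34

x = 100001100110 = 2150
x>>1 = 010000110011
AND  = 000000100010 = 34
(x & (x >> 1) has a 1 wherever x has two consecutive 1 bits.)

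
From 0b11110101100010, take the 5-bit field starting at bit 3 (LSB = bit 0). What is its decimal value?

12

v = 11110101100010
Shift right by 3: 11110101100
Mask low 5 bits: 01100 = 12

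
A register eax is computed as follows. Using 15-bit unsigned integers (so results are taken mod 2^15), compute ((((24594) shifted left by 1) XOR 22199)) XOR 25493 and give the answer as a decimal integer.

24594 = 110000000010010
→ shifted left by 1 (mod 2^15) → 100000000100100 = 16420
22199 = 101011010110111
→ XOR → 001011010010011 = 5779
25493 = 110001110010101
→ XOR → 111010100000110 = 29958

29958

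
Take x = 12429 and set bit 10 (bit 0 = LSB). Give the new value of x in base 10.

13453

x = 011000010001101
bit 10 is currently 0; set it via x | (1 << 10) = x | 1024
→ 011010010001101 = 13453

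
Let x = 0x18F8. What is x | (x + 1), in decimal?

6393

x = 1100011111000 = 6392
x + 1 = 1100011111001
OR    = 1100011111001 = 6393
(x | (x + 1) sets the lowest cleared bit.)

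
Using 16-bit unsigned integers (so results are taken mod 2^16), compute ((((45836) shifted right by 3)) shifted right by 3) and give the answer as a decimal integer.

716

45836 = 1011001100001100
→ shifted right by 3 → 0001011001100001 = 5729
→ shifted right by 3 → 0000001011001100 = 716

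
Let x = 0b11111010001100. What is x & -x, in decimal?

4

x = 11111010001100 = 16012
-x (two's complement) = …00000101110100
AND   = 00000000000100 = 4
(x & -x isolates the lowest set bit of x.)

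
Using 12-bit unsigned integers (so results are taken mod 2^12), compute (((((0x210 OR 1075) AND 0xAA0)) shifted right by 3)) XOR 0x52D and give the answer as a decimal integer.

1385

0x210 = 001000010000
1075 = 010000110011
→ OR → 011000110011 = 1587
0xAA0 = 101010100000
→ AND → 001000100000 = 544
→ shifted right by 3 → 000001000100 = 68
0x52D = 010100101101
→ XOR → 010101101001 = 1385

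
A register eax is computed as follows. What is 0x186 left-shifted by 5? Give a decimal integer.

12480

0x186 = 00000110000110
shift left by 5 → 11000011000000 = 12480
(equivalently, 390 × 2^5 = 390 × 32)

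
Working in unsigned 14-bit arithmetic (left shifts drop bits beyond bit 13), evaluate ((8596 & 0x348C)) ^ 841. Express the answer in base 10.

9165

8596 = 10000110010100
0x348C = 11010010001100
→ & → 10000010000100 = 8324
841 = 00001101001001
→ ^ → 10001111001101 = 9165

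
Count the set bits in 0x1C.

3

0x1C = 11100
Count the 1s: 1 + 1 + 1 = 3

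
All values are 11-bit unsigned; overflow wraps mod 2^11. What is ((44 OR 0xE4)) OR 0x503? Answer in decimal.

44 = 00000101100
0xE4 = 00011100100
→ OR → 00011101100 = 236
0x503 = 10100000011
→ OR → 10111101111 = 1519

1519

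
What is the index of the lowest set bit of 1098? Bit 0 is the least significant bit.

1

1098 = 10001001010
Trailing zeros: 1, so the lowest set bit is bit 1 (value 2).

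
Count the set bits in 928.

928 = 1110100000
Count the 1s: 1 + 1 + 1 + 1 = 4

4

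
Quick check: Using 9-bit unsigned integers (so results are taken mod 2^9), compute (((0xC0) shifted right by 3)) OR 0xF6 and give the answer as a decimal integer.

0xC0 = 011000000
→ shifted right by 3 → 000011000 = 24
0xF6 = 011110110
→ OR → 011111110 = 254

254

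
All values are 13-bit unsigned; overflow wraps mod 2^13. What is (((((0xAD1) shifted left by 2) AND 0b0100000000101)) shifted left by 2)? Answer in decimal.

16

0xAD1 = 0101011010001
→ shifted left by 2 (mod 2^13) → 0101101000100 = 2884
0b0100000000101 = 0100000000101
→ AND → 0100000000100 = 2052
→ shifted left by 2 (mod 2^13) → 0000000010000 = 16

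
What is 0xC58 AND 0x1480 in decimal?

1024

0xC58 = 0110001011000
0x1480 = 1010010000000
AND → 0010000000000 = 1024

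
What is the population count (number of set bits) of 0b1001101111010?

8

n = 1001101111010
Count the 1s: 1 + 1 + 1 + 1 + 1 + 1 + 1 + 1 = 8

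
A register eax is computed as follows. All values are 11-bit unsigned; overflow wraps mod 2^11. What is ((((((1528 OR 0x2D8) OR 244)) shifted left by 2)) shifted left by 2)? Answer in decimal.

1984

1528 = 10111111000
0x2D8 = 01011011000
→ OR → 11111111000 = 2040
244 = 00011110100
→ OR → 11111111100 = 2044
→ shifted left by 2 (mod 2^11) → 11111110000 = 2032
→ shifted left by 2 (mod 2^11) → 11111000000 = 1984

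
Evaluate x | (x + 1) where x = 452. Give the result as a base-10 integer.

453

x = 111000100 = 452
x + 1 = 111000101
OR    = 111000101 = 453
(x | (x + 1) sets the lowest cleared bit.)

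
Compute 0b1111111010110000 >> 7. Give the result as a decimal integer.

509

x = 1111111010110000
shift right by 7 → 0000000111111101 = 509
(equivalently, floor(65200 / 128))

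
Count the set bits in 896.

896 = 1110000000
Count the 1s: 1 + 1 + 1 = 3

3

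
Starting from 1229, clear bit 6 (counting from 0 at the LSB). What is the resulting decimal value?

1165

x = 010011001101
bit 6 is currently 1; clear it via x & ~(1 << 6) = x & ~64
→ 010010001101 = 1165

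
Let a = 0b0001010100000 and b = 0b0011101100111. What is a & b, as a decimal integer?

a = 01010100000
b = 11101100111
AND → 01000100000 = 544

544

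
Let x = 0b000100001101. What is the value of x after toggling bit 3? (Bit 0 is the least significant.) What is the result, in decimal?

x = 000100001101
bit 3 is currently 1; toggle it via x ^ (1 << 3) = x ^ 8
→ 000100000101 = 261

261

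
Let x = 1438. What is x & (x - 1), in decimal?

x = 10110011110 = 1438
x - 1 = 10110011101
AND   = 10110011100 = 1436
(x & (x - 1) clears the lowest set bit of x.)

1436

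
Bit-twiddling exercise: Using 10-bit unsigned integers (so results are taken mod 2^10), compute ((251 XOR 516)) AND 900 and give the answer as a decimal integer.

644

251 = 0011111011
516 = 1000000100
→ XOR → 1011111111 = 767
900 = 1110000100
→ AND → 1010000100 = 644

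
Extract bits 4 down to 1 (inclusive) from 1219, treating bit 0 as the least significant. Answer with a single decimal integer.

v = 10011000011
Shift right by 1: 1001100001
Mask low 4 bits: 0001 = 1

1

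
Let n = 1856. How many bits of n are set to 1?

1856 = 11101000000
Count the 1s: 1 + 1 + 1 + 1 = 4

4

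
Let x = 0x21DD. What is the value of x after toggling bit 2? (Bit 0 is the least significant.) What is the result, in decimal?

8665

x = 10000111011101
bit 2 is currently 1; toggle it via x ^ (1 << 2) = x ^ 4
→ 10000111011001 = 8665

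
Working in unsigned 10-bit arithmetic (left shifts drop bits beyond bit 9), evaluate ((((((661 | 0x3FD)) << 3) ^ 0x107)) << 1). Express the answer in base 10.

661 = 1010010101
0x3FD = 1111111101
→ | → 1111111101 = 1021
→ << 3 (mod 2^10) → 1111101000 = 1000
0x107 = 0100000111
→ ^ → 1011101111 = 751
→ << 1 (mod 2^10) → 0111011110 = 478

478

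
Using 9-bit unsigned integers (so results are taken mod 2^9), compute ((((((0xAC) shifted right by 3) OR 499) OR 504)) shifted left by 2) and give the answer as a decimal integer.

508

0xAC = 010101100
→ shifted right by 3 → 000010101 = 21
499 = 111110011
→ OR → 111110111 = 503
504 = 111111000
→ OR → 111111111 = 511
→ shifted left by 2 (mod 2^9) → 111111100 = 508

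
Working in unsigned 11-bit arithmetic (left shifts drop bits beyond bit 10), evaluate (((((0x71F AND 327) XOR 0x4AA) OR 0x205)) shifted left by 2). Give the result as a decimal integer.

1716

0x71F = 11100011111
327 = 00101000111
→ AND → 00100000111 = 263
0x4AA = 10010101010
→ XOR → 10110101101 = 1453
0x205 = 01000000101
→ OR → 11110101101 = 1965
→ shifted left by 2 (mod 2^11) → 11010110100 = 1716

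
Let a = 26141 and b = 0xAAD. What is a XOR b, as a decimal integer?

26141 = 110011000011101
0xAAD = 000101010101101
XOR → 110110010110000 = 27824

27824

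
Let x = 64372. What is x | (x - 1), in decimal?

x = 1111101101110100 = 64372
x - 1 = 1111101101110011
OR    = 1111101101110111 = 64375
(x | (x - 1) sets all bits below the lowest set bit.)

64375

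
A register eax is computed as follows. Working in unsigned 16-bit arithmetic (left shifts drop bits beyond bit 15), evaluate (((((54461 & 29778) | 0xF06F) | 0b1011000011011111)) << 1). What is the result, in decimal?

59902

54461 = 1101010010111101
29778 = 0111010001010010
→ & → 0101010000010000 = 21520
0xF06F = 1111000001101111
→ | → 1111010001111111 = 62591
0b1011000011011111 = 1011000011011111
→ | → 1111010011111111 = 62719
→ << 1 (mod 2^16) → 1110100111111110 = 59902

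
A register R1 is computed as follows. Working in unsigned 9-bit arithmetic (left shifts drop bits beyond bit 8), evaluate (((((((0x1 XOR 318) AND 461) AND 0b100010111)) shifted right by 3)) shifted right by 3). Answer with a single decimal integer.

0x1 = 000000001
318 = 100111110
→ XOR → 100111111 = 319
461 = 111001101
→ AND → 100001101 = 269
0b100010111 = 100010111
→ AND → 100000101 = 261
→ shifted right by 3 → 000100000 = 32
→ shifted right by 3 → 000000100 = 4

4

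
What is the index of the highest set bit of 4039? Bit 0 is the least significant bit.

11

4039 = 111111000111
The topmost 1 is at position 11 (since 2^11 = 2048 ≤ 4039 < 4096).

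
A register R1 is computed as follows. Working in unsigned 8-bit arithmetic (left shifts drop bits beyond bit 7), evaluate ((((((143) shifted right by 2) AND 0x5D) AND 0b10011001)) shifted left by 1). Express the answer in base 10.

143 = 10001111
→ shifted right by 2 → 00100011 = 35
0x5D = 01011101
→ AND → 00000001 = 1
0b10011001 = 10011001
→ AND → 00000001 = 1
→ shifted left by 1 (mod 2^8) → 00000010 = 2

2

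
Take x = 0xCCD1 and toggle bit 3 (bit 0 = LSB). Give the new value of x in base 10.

52441

x = 1100110011010001
bit 3 is currently 0; toggle it via x ^ (1 << 3) = x ^ 8
→ 1100110011011001 = 52441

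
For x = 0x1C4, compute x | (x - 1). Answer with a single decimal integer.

455

x = 111000100 = 452
x - 1 = 111000011
OR    = 111000111 = 455
(x | (x - 1) sets all bits below the lowest set bit.)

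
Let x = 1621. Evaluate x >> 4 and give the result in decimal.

101

1621 = 11001010101
shift right by 4 → 00001100101 = 101
(equivalently, floor(1621 / 16))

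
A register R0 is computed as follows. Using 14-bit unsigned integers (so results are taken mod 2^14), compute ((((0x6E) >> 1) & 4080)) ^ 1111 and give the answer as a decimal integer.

1127

0x6E = 00000001101110
→ >> 1 → 00000000110111 = 55
4080 = 00111111110000
→ & → 00000000110000 = 48
1111 = 00010001010111
→ ^ → 00010001100111 = 1127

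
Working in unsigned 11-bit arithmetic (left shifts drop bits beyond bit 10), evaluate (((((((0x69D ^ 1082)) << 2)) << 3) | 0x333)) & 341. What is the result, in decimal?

0x69D = 11010011101
1082 = 10000111010
→ ^ → 01010100111 = 679
→ << 2 (mod 2^11) → 01010011100 = 668
→ << 3 (mod 2^11) → 10011100000 = 1248
0x333 = 01100110011
→ | → 11111110011 = 2035
341 = 00101010101
→ & → 00101010001 = 337

337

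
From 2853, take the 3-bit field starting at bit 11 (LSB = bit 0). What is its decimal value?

v = 0000101100100101
Shift right by 11: 00001
Mask low 3 bits: 001 = 1

1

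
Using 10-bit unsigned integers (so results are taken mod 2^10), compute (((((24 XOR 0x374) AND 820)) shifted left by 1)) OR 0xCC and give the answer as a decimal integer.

24 = 0000011000
0x374 = 1101110100
→ XOR → 1101101100 = 876
820 = 1100110100
→ AND → 1100100100 = 804
→ shifted left by 1 (mod 2^10) → 1001001000 = 584
0xCC = 0011001100
→ OR → 1011001100 = 716

716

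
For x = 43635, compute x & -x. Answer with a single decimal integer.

x = 1010101001110011 = 43635
-x (two's complement) = …0101010110001101
AND   = 0000000000000001 = 1
(x & -x isolates the lowest set bit of x.)

1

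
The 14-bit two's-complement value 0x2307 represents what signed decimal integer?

pattern = 10001100000111 (MSB is 1 ⇒ negative)
Invert: 01110011111000, add 1 → 01110011111001 = 7417, so the value is -7417.
(Equivalently: 8967 - 2^14 = 8967 - 16384 = -7417.)

-7417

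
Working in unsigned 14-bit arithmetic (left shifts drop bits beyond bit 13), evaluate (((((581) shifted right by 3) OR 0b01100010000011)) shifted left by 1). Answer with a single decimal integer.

12694

581 = 00001001000101
→ shifted right by 3 → 00000001001000 = 72
0b01100010000011 = 01100010000011
→ OR → 01100011001011 = 6347
→ shifted left by 1 (mod 2^14) → 11000110010110 = 12694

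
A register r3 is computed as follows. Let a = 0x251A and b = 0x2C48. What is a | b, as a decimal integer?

0x251A = 10010100011010
0x2C48 = 10110001001000
 OR → 10110101011010 = 11610

11610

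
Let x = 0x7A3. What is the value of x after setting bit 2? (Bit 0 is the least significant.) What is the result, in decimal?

1959

x = 011110100011
bit 2 is currently 0; set it via x | (1 << 2) = x | 4
→ 011110100111 = 1959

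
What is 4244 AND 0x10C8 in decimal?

4224

4244 = 1000010010100
0x10C8 = 1000011001000
AND → 1000010000000 = 4224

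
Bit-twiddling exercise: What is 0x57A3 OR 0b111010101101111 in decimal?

0x57A3 = 101011110100011
b = 111010101101111
 OR → 111011111101111 = 30703

30703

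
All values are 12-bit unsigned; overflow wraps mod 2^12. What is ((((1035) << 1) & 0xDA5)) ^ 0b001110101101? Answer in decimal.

2985

1035 = 010000001011
→ << 1 (mod 2^12) → 100000010110 = 2070
0xDA5 = 110110100101
→ & → 100000000100 = 2052
0b001110101101 = 001110101101
→ ^ → 101110101001 = 2985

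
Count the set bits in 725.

6

725 = 1011010101
Count the 1s: 1 + 1 + 1 + 1 + 1 + 1 = 6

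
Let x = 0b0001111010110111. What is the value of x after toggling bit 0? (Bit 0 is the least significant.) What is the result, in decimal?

x = 0001111010110111
bit 0 is currently 1; toggle it via x ^ (1 << 0) = x ^ 1
→ 0001111010110110 = 7862

7862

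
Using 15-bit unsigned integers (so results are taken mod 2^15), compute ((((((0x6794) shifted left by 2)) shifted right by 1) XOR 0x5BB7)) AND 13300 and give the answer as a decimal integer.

0x6794 = 110011110010100
→ shifted left by 2 (mod 2^15) → 001111001010000 = 7760
→ shifted right by 1 → 000111100101000 = 3880
0x5BB7 = 101101110110111
→ XOR → 101010010011111 = 21663
13300 = 011001111110100
→ AND → 001000010010100 = 4244

4244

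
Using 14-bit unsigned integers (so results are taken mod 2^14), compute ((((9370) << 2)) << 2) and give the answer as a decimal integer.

2464

9370 = 10010010011010
→ << 2 (mod 2^14) → 01001001101000 = 4712
→ << 2 (mod 2^14) → 00100110100000 = 2464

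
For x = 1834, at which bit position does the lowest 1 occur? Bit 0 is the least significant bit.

1834 = 11100101010
Trailing zeros: 1, so the lowest set bit is bit 1 (value 2).

1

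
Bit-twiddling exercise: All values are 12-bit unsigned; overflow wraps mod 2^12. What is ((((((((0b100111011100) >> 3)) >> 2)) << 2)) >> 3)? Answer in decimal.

0b100111011100 = 100111011100
→ >> 3 → 000100111011 = 315
→ >> 2 → 000001001110 = 78
→ << 2 (mod 2^12) → 000100111000 = 312
→ >> 3 → 000000100111 = 39

39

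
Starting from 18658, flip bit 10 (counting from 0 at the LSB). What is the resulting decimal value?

19682

x = 100100011100010
bit 10 is currently 0; toggle it via x ^ (1 << 10) = x ^ 1024
→ 100110011100010 = 19682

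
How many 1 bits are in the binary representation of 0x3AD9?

9

0x3AD9 = 11101011011001
Count the 1s: 1 + 1 + 1 + 1 + 1 + 1 + 1 + 1 + 1 = 9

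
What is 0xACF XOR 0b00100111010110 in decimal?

793

0xACF = 101011001111
b = 100111010110
XOR → 001100011001 = 793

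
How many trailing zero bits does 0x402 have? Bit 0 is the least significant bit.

1

0x402 = 10000000010
Trailing zeros: 1, so the lowest set bit is bit 1 (value 2).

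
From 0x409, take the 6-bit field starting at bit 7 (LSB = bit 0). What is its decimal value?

v = 0010000001001
Shift right by 7: 001000
Mask low 6 bits: 001000 = 8

8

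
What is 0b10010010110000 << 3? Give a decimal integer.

x = 00010010010110000
shift left by 3 → 10010010110000000 = 75136
(equivalently, 9392 × 2^3 = 9392 × 8)

75136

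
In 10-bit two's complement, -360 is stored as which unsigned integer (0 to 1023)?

664

360 in 10 bits: 0101101000
Invert: 1010010111
Add 1:  1010011000 = 664
(Check: 2^10 - 360 = 1024 - 360 = 664.)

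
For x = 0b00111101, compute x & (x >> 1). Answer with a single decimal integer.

28

x = 111101 = 61
x>>1 = 011110
AND  = 011100 = 28
(x & (x >> 1) has a 1 wherever x has two consecutive 1 bits.)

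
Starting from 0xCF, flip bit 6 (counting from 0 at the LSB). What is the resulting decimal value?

x = 11001111
bit 6 is currently 1; toggle it via x ^ (1 << 6) = x ^ 64
→ 10001111 = 143

143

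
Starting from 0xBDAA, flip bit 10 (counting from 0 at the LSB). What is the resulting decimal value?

x = 1011110110101010
bit 10 is currently 1; toggle it via x ^ (1 << 10) = x ^ 1024
→ 1011100110101010 = 47530

47530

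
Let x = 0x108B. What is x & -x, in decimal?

x = 1000010001011 = 4235
-x (two's complement) = …0111101110101
AND   = 0000000000001 = 1
(x & -x isolates the lowest set bit of x.)

1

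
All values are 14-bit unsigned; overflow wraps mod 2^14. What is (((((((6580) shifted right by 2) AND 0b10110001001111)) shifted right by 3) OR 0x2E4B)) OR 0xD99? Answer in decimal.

12251

6580 = 01100110110100
→ shifted right by 2 → 00011001101101 = 1645
0b10110001001111 = 10110001001111
→ AND → 00010001001101 = 1101
→ shifted right by 3 → 00000010001001 = 137
0x2E4B = 10111001001011
→ OR → 10111011001011 = 11979
0xD99 = 00110110011001
→ OR → 10111111011011 = 12251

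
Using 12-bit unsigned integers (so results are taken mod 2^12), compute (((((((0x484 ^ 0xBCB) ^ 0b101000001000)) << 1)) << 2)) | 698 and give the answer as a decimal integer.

0x484 = 010010000100
0xBCB = 101111001011
→ ^ → 111101001111 = 3919
0b101000001000 = 101000001000
→ ^ → 010101000111 = 1351
→ << 1 (mod 2^12) → 101010001110 = 2702
→ << 2 (mod 2^12) → 101000111000 = 2616
698 = 001010111010
→ | → 101010111010 = 2746

2746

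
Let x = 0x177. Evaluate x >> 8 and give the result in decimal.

1

0x177 = 101110111
shift right by 8 → 000000001 = 1
(equivalently, floor(375 / 256))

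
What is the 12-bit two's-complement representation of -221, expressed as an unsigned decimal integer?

221 in 12 bits: 000011011101
Invert: 111100100010
Add 1:  111100100011 = 3875
(Check: 2^12 - 221 = 4096 - 221 = 3875.)

3875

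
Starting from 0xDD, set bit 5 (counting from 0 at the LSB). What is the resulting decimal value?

x = 011011101
bit 5 is currently 0; set it via x | (1 << 5) = x | 32
→ 011111101 = 253

253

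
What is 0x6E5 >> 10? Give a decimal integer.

0x6E5 = 11011100101
shift right by 10 → 00000000001 = 1
(equivalently, floor(1765 / 1024))

1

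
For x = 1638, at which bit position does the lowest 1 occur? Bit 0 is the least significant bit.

1638 = 11001100110
Trailing zeros: 1, so the lowest set bit is bit 1 (value 2).

1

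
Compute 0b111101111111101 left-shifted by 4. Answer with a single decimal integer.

x = 0000111101111111101
shift left by 4 → 1111011111111010000 = 507856
(equivalently, 31741 × 2^4 = 31741 × 16)

507856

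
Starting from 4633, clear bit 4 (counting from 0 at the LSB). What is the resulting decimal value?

4617

x = 1001000011001
bit 4 is currently 1; clear it via x & ~(1 << 4) = x & ~16
→ 1001000001001 = 4617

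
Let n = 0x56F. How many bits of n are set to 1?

8

0x56F = 10101101111
Count the 1s: 1 + 1 + 1 + 1 + 1 + 1 + 1 + 1 = 8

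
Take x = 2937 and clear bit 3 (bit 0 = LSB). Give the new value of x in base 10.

2929

x = 0000101101111001
bit 3 is currently 1; clear it via x & ~(1 << 3) = x & ~8
→ 0000101101110001 = 2929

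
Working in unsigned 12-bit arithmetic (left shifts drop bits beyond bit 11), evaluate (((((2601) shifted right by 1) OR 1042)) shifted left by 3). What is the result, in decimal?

2601 = 101000101001
→ shifted right by 1 → 010100010100 = 1300
1042 = 010000010010
→ OR → 010100010110 = 1302
→ shifted left by 3 (mod 2^12) → 100010110000 = 2224

2224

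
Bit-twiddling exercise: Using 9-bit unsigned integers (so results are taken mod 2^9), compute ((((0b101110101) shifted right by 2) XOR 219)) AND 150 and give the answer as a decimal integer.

0b101110101 = 101110101
→ shifted right by 2 → 001011101 = 93
219 = 011011011
→ XOR → 010000110 = 134
150 = 010010110
→ AND → 010000110 = 134

134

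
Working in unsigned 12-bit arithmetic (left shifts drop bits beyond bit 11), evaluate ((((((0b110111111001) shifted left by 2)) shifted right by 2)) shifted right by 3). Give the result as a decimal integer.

0b110111111001 = 110111111001
→ shifted left by 2 (mod 2^12) → 011111100100 = 2020
→ shifted right by 2 → 000111111001 = 505
→ shifted right by 3 → 000000111111 = 63

63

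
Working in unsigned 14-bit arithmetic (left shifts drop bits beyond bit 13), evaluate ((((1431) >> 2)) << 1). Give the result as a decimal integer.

1431 = 00010110010111
→ >> 2 → 00000101100101 = 357
→ << 1 (mod 2^14) → 00001011001010 = 714

714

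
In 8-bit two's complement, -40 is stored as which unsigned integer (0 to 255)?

216

40 in 8 bits: 00101000
Invert: 11010111
Add 1:  11011000 = 216
(Check: 2^8 - 40 = 256 - 40 = 216.)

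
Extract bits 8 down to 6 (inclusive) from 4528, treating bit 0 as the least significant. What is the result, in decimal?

v = 001000110110000
Shift right by 6: 001000110
Mask low 3 bits: 110 = 6

6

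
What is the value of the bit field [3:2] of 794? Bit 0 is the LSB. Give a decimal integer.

v = 1100011010
Shift right by 2: 11000110
Mask low 2 bits: 10 = 2

2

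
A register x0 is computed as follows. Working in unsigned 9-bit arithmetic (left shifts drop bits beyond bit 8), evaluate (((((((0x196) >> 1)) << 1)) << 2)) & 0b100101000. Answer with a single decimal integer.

0x196 = 110010110
→ >> 1 → 011001011 = 203
→ << 1 (mod 2^9) → 110010110 = 406
→ << 2 (mod 2^9) → 001011000 = 88
0b100101000 = 100101000
→ & → 000001000 = 8

8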